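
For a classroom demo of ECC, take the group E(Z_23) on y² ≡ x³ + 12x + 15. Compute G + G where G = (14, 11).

(22, 5)

tangent at (14, 11): λ = (3·14² + 12)/(2·11) ≡ 2/22. 22⁻¹ ≡ 22 (mod 23) since 22·22 = 484 ≡ 1, so λ ≡ 2·22 ≡ 21.
  x = λ² - 14 - 14 = 441 - 28 ≡ 22; y = λ·(14 - 22) - 11 ≡ 5. → (22, 5)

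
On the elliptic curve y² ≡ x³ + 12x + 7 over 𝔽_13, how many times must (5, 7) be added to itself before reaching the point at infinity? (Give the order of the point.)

2P: tangent at (5, 7): λ = (3·5² + 12)/(2·7) ≡ 9/1. 1⁻¹ ≡ 1 (mod 13), so λ ≡ 9·1 ≡ 9.
  x = λ² - 5 - 5 = 81 - 10 ≡ 6; y = λ·(5 - 6) - 7 ≡ 10. → (6, 10)
3P: (6, 10) + (5, 7). λ = (7 - 10)/(5 - 6) ≡ 10/12 mod 13. 12⁻¹ ≡ 12 (mod 13), so λ ≡ 3.
  x = λ² - 6 - 5 = 9 - 11 ≡ 11; y = λ·(6 - 11) - 10 ≡ 1. → (11, 1)
4P: (11, 1) + (5, 7). λ = (7 - 1)/(5 - 11) ≡ 6/7 mod 13. 7⁻¹ ≡ 2 (mod 13), so λ ≡ 12.
  x = λ² - 11 - 5 = 144 - 16 ≡ 11; y = λ·(11 - 11) - 1 ≡ 12. → (11, 12)
5P: (11, 12) + (5, 7). λ = (7 - 12)/(5 - 11) ≡ 8/7 mod 13. 7⁻¹ ≡ 2 (mod 13) since 7·2 = 14 ≡ 1, so λ ≡ 3.
  x = λ² - 11 - 5 = 9 - 16 ≡ 6; y = λ·(11 - 6) - 12 ≡ 3. → (6, 3)
6P: (6, 3) + (5, 7). λ = (7 - 3)/(5 - 6) ≡ 4/12 mod 13. 12⁻¹ ≡ 12 (mod 13), so λ ≡ 9.
  x = λ² - 6 - 5 = 81 - 11 ≡ 5; y = λ·(6 - 5) - 3 ≡ 6. → (5, 6)
7P: (5, 6) + (5, 7): same x and y₁ ≡ -y₂, so the sum is the point at infinity.
7P = the point at infinity, so the order is 7.

7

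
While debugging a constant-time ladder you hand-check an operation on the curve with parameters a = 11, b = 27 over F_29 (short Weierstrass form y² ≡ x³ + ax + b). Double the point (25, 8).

(2, 17)

tangent at (25, 8): λ = (3·25² + 11)/(2·8) ≡ 1/16. 16⁻¹ ≡ 20 (mod 29), so λ ≡ 1·20 ≡ 20.
  x = λ² - 25 - 25 = 400 - 50 ≡ 2; y = λ·(25 - 2) - 8 ≡ 17. → (2, 17)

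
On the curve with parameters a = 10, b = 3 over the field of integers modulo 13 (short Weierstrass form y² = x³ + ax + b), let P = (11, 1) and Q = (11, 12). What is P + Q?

O

The two points share x = 11 and their y-coordinates satisfy 1 + 12 ≡ 0 (mod 13), so they are inverses. Their sum is O.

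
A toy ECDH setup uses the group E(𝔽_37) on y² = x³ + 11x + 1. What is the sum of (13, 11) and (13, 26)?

The two points share x = 13 and their y-coordinates satisfy 11 + 26 ≡ 0 (mod 37), so they are inverses. Their sum is O.

O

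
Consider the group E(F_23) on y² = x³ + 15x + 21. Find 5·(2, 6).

(21, 11)

Write Q = (2, 6).
Repeated addition: build up to 5Q.
2Q: tangent at (2, 6): λ = (3·2² + 15)/(2·6) ≡ 4/12. 12⁻¹ ≡ 2 (mod 23), so λ ≡ 4·2 ≡ 8.
  x = λ² - 2 - 2 = 64 - 4 ≡ 14; y = λ·(2 - 14) - 6 ≡ 13. → (14, 13)
3Q: (14, 13) + (2, 6). λ = (6 - 13)/(2 - 14) ≡ 16/11 mod 23. 11⁻¹ ≡ 21 (mod 23), so λ ≡ 14.
  x = λ² - 14 - 2 = 196 - 16 ≡ 19; y = λ·(14 - 19) - 13 ≡ 9. → (19, 9)
4Q: (19, 9) + (2, 6). λ = (6 - 9)/(2 - 19) ≡ 20/6 mod 23. 6⁻¹ ≡ 4 (mod 23) since 6·4 = 24 ≡ 1, so λ ≡ 11.
  x = λ² - 19 - 2 = 121 - 21 ≡ 8; y = λ·(19 - 8) - 9 ≡ 20. → (8, 20)
5Q: (8, 20) + (2, 6). λ = (6 - 20)/(2 - 8) ≡ 9/17 mod 23. 17⁻¹ ≡ 19 (mod 23), so λ ≡ 10.
  x = λ² - 8 - 2 = 100 - 10 ≡ 21; y = λ·(8 - 21) - 20 ≡ 11. → (21, 11)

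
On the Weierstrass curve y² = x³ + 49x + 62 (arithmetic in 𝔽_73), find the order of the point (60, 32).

5

2P: tangent at (60, 32): λ = (3·60² + 49)/(2·32) ≡ 45/64. 64⁻¹ ≡ 8 (mod 73), so λ ≡ 45·8 ≡ 68.
  x = λ² - 60 - 60 = 4624 - 120 ≡ 51; y = λ·(60 - 51) - 32 ≡ 69. → (51, 69)
3P: (51, 69) + (60, 32). λ = (32 - 69)/(60 - 51) ≡ 36/9 mod 73. 9⁻¹ ≡ 65 (mod 73), so λ ≡ 4.
  x = λ² - 51 - 60 = 16 - 111 ≡ 51; y = λ·(51 - 51) - 69 ≡ 4. → (51, 4)
4P: (51, 4) + (60, 32). λ = (32 - 4)/(60 - 51) ≡ 28/9 mod 73. 9⁻¹ ≡ 65 (mod 73), so λ ≡ 68.
  x = λ² - 51 - 60 = 4624 - 111 ≡ 60; y = λ·(51 - 60) - 4 ≡ 41. → (60, 41)
5P: (60, 41) + (60, 32): same x and y₁ ≡ -y₂, so the sum is ∞.
5P = ∞, so the order is 5.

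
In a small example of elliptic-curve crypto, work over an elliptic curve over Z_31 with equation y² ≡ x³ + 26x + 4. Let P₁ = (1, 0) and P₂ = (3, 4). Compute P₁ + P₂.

(1, 0) + (3, 4). λ = (4 - 0)/(3 - 1) ≡ 4/2 mod 31. 2⁻¹ ≡ 16 (mod 31), so λ ≡ 2.
  x = λ² - 1 - 3 = 4 - 4 ≡ 0; y = λ·(1 - 0) - 0 ≡ 2. → (0, 2)

(0, 2)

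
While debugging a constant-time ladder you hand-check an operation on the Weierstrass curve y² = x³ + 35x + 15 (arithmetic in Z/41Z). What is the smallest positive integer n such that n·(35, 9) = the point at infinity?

3

2P: tangent at (35, 9): λ = (3·35² + 35)/(2·9) ≡ 20/18. 18⁻¹ ≡ 16 (mod 41) since 18·16 = 288 ≡ 1, so λ ≡ 20·16 ≡ 33.
  x = λ² - 35 - 35 = 1089 - 70 ≡ 35; y = λ·(35 - 35) - 9 ≡ 32. → (35, 32)
3P: (35, 32) + (35, 9): same x and y₁ ≡ -y₂, so the sum is the point at infinity.
3P = the point at infinity, so the order is 3.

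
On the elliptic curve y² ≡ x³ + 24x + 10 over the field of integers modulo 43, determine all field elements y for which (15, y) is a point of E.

x³ + 24x + 10 = 3745 ≡ 4 (mod 43).
Square roots of 4 mod 43: 2 and 41 (since 2² = 4 ≡ 4).

2, 41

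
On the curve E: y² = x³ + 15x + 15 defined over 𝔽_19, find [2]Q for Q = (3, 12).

(3, 7)

tangent at (3, 12): λ = (3·3² + 15)/(2·12) ≡ 4/5. 5⁻¹ ≡ 4 (mod 19) since 5·4 = 20 ≡ 1, so λ ≡ 4·4 ≡ 16.
  x = λ² - 3 - 3 = 256 - 6 ≡ 3; y = λ·(3 - 3) - 12 ≡ 7. → (3, 7)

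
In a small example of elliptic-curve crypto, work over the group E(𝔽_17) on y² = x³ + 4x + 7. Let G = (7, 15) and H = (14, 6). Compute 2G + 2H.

(12, 10)

First 2G:
Repeated addition: build up to 2G.
2G: tangent at (7, 15): λ = (3·7² + 4)/(2·15) ≡ 15/13. 13⁻¹ ≡ 4 (mod 17), so λ ≡ 15·4 ≡ 9.
  x = λ² - 7 - 7 = 81 - 14 ≡ 16; y = λ·(7 - 16) - 15 ≡ 6. → (16, 6)
2G = (16, 6).
Next 2H:
Repeated addition: build up to 2H.
2H: tangent at (14, 6): λ = (3·14² + 4)/(2·6) ≡ 14/12. 12⁻¹ ≡ 10 (mod 17), so λ ≡ 14·10 ≡ 4.
  x = λ² - 14 - 14 = 16 - 28 ≡ 5; y = λ·(14 - 5) - 6 ≡ 13. → (5, 13)
2H = (5, 13).
Finally 2G + 2H:
(16, 6) + (5, 13). λ = (13 - 6)/(5 - 16) ≡ 7/6 mod 17. 6⁻¹ ≡ 3 (mod 17), so λ ≡ 4.
  x = λ² - 16 - 5 = 16 - 21 ≡ 12; y = λ·(16 - 12) - 6 ≡ 10. → (12, 10)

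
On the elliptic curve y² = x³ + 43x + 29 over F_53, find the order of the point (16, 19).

2P: tangent at (16, 19): λ = (3·16² + 43)/(2·19) ≡ 16/38. 38⁻¹ ≡ 7 (mod 53) since 38·7 = 266 ≡ 1, so λ ≡ 16·7 ≡ 6.
  x = λ² - 16 - 16 = 36 - 32 ≡ 4; y = λ·(16 - 4) - 19 ≡ 0. → (4, 0)
3P: (4, 0) + (16, 19). λ = (19 - 0)/(16 - 4) ≡ 19/12 mod 53. 12⁻¹ ≡ 31 (mod 53) since 12·31 = 372 ≡ 1, so λ ≡ 6.
  x = λ² - 4 - 16 = 36 - 20 ≡ 16; y = λ·(4 - 16) - 0 ≡ 34. → (16, 34)
4P: (16, 34) + (16, 19): same x and y₁ ≡ -y₂, so the sum is O.
4P = O, so the order is 4.

4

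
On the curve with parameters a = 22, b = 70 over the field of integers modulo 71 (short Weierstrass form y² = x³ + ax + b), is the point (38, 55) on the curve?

yes

y² = 55² ≡ 43; x³ + 22x + 70 = 55778 ≡ 43 (mod 71). 43 = 43.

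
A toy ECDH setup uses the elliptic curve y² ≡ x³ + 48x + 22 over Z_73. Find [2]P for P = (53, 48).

(63, 41)

tangent at (53, 48): λ = (3·53² + 48)/(2·48) ≡ 7/23. 23⁻¹ ≡ 54 (mod 73), so λ ≡ 7·54 ≡ 13.
  x = λ² - 53 - 53 = 169 - 106 ≡ 63; y = λ·(53 - 63) - 48 ≡ 41. → (63, 41)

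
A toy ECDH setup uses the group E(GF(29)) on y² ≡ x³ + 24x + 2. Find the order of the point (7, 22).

2P: tangent at (7, 22): λ = (3·7² + 24)/(2·22) ≡ 26/15. 15⁻¹ ≡ 2 (mod 29), so λ ≡ 26·2 ≡ 23.
  x = λ² - 7 - 7 = 529 - 14 ≡ 22; y = λ·(7 - 22) - 22 ≡ 10. → (22, 10)
3P: (22, 10) + (7, 22). λ = (22 - 10)/(7 - 22) ≡ 12/14 mod 29. 14⁻¹ ≡ 27 (mod 29), so λ ≡ 5.
  x = λ² - 22 - 7 = 25 - 29 ≡ 25; y = λ·(22 - 25) - 10 ≡ 4. → (25, 4)
4P: (25, 4) + (7, 22). λ = (22 - 4)/(7 - 25) ≡ 18/11 mod 29. 11⁻¹ ≡ 8 (mod 29) since 11·8 = 88 ≡ 1, so λ ≡ 28.
  x = λ² - 25 - 7 = 784 - 32 ≡ 27; y = λ·(25 - 27) - 4 ≡ 27. → (27, 27)
5P: (27, 27) + (7, 22). λ = (22 - 27)/(7 - 27) ≡ 24/9 mod 29. 9⁻¹ ≡ 13 (mod 29), so λ ≡ 22.
  x = λ² - 27 - 7 = 484 - 34 ≡ 15; y = λ·(27 - 15) - 27 ≡ 5. → (15, 5)
6P: (15, 5) + (7, 22). λ = (22 - 5)/(7 - 15) ≡ 17/21 mod 29. 21⁻¹ ≡ 18 (mod 29), so λ ≡ 16.
  x = λ² - 15 - 7 = 256 - 22 ≡ 2; y = λ·(15 - 2) - 5 ≡ 0. → (2, 0)
7P: (2, 0) + (7, 22). λ = (22 - 0)/(7 - 2) ≡ 22/5 mod 29. 5⁻¹ ≡ 6 (mod 29), so λ ≡ 16.
  x = λ² - 2 - 7 = 256 - 9 ≡ 15; y = λ·(2 - 15) - 0 ≡ 24. → (15, 24)
8P: (15, 24) + (7, 22). λ = (22 - 24)/(7 - 15) ≡ 27/21 mod 29. 21⁻¹ ≡ 18 (mod 29) since 21·18 = 378 ≡ 1, so λ ≡ 22.
  x = λ² - 15 - 7 = 484 - 22 ≡ 27; y = λ·(15 - 27) - 24 ≡ 2. → (27, 2)
9P: (27, 2) + (7, 22). λ = (22 - 2)/(7 - 27) ≡ 20/9 mod 29. 9⁻¹ ≡ 13 (mod 29), so λ ≡ 28.
  x = λ² - 27 - 7 = 784 - 34 ≡ 25; y = λ·(27 - 25) - 2 ≡ 25. → (25, 25)
10P: (25, 25) + (7, 22). λ = (22 - 25)/(7 - 25) ≡ 26/11 mod 29. 11⁻¹ ≡ 8 (mod 29) since 11·8 = 88 ≡ 1, so λ ≡ 5.
  x = λ² - 25 - 7 = 25 - 32 ≡ 22; y = λ·(25 - 22) - 25 ≡ 19. → (22, 19)
11P: (22, 19) + (7, 22). λ = (22 - 19)/(7 - 22) ≡ 3/14 mod 29. 14⁻¹ ≡ 27 (mod 29), so λ ≡ 23.
  x = λ² - 22 - 7 = 529 - 29 ≡ 7; y = λ·(22 - 7) - 19 ≡ 7. → (7, 7)
12P: (7, 7) + (7, 22): same x and y₁ ≡ -y₂, so the sum is the point at infinity.
12P = the point at infinity, so the order is 12.

12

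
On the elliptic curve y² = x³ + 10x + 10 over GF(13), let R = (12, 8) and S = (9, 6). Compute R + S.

(12, 8) + (9, 6). λ = (6 - 8)/(9 - 12) ≡ 11/10 mod 13. 10⁻¹ ≡ 4 (mod 13), so λ ≡ 5.
  x = λ² - 12 - 9 = 25 - 21 ≡ 4; y = λ·(12 - 4) - 8 ≡ 6. → (4, 6)

(4, 6)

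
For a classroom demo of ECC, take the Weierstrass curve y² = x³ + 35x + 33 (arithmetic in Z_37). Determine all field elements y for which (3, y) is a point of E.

x³ + 35x + 33 = 165 ≡ 17 (mod 37).
17 is a non-residue mod 37; no y exists.

none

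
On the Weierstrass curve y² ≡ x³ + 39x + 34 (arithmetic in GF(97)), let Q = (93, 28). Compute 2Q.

(96, 73)

tangent at (93, 28): λ = (3·93² + 39)/(2·28) ≡ 87/56. 56⁻¹ ≡ 26 (mod 97) since 56·26 = 1456 ≡ 1, so λ ≡ 87·26 ≡ 31.
  x = λ² - 93 - 93 = 961 - 186 ≡ 96; y = λ·(93 - 96) - 28 ≡ 73. → (96, 73)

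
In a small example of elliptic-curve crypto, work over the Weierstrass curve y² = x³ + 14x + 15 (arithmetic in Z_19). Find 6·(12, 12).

Write Q = (12, 12).
Double-and-add on 6 = (110)₂. Start with Q = (12, 12) for the leading 1-bit.
double: tangent at (12, 12): λ = (3·12² + 14)/(2·12) ≡ 9/5. 5⁻¹ ≡ 4 (mod 19), so λ ≡ 9·4 ≡ 17.
  x = λ² - 12 - 12 = 289 - 24 ≡ 18; y = λ·(12 - 18) - 12 ≡ 0. → (18, 0)
add Q: (18, 0) + (12, 12). λ = (12 - 0)/(12 - 18) ≡ 12/13 mod 19. 13⁻¹ ≡ 3 (mod 19), so λ ≡ 17.
  x = λ² - 18 - 12 = 289 - 30 ≡ 12; y = λ·(18 - 12) - 0 ≡ 7. → (12, 7)
double: tangent at (12, 7): λ = (3·12² + 14)/(2·7) ≡ 9/14. 14⁻¹ ≡ 15 (mod 19) since 14·15 = 210 ≡ 1, so λ ≡ 9·15 ≡ 2.
  x = λ² - 12 - 12 = 4 - 24 ≡ 18; y = λ·(12 - 18) - 7 ≡ 0. → (18, 0)

(18, 0)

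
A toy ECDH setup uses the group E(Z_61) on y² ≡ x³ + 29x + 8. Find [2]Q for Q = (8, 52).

tangent at (8, 52): λ = (3·8² + 29)/(2·52) ≡ 38/43. 43⁻¹ ≡ 44 (mod 61), so λ ≡ 38·44 ≡ 25.
  x = λ² - 8 - 8 = 625 - 16 ≡ 60; y = λ·(8 - 60) - 52 ≡ 51. → (60, 51)

(60, 51)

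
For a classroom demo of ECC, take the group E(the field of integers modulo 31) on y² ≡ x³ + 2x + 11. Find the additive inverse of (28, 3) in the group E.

-(28, 3) = (28, -3 mod 31) = (28, 28).

(28, 28)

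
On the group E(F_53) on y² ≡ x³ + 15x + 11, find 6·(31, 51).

(19, 0)

Write G = (31, 51).
Double-and-add on 6 = (110)₂. Start with G = (31, 51) for the leading 1-bit.
double: tangent at (31, 51): λ = (3·31² + 15)/(2·51) ≡ 36/49. 49⁻¹ ≡ 13 (mod 53), so λ ≡ 36·13 ≡ 44.
  x = λ² - 31 - 31 = 1936 - 62 ≡ 19; y = λ·(31 - 19) - 51 ≡ 0. → (19, 0)
add G: (19, 0) + (31, 51). λ = (51 - 0)/(31 - 19) ≡ 51/12 mod 53. 12⁻¹ ≡ 31 (mod 53) since 12·31 = 372 ≡ 1, so λ ≡ 44.
  x = λ² - 19 - 31 = 1936 - 50 ≡ 31; y = λ·(19 - 31) - 0 ≡ 2. → (31, 2)
double: tangent at (31, 2): λ = (3·31² + 15)/(2·2) ≡ 36/4. 4⁻¹ ≡ 40 (mod 53), so λ ≡ 36·40 ≡ 9.
  x = λ² - 31 - 31 = 81 - 62 ≡ 19; y = λ·(31 - 19) - 2 ≡ 0. → (19, 0)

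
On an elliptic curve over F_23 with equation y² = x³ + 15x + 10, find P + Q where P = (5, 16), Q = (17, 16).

(1, 7)

(5, 16) + (17, 16). λ = (16 - 16)/(17 - 5) ≡ 0/12 mod 23. 12⁻¹ ≡ 2 (mod 23), so λ ≡ 0.
  x = λ² - 5 - 17 = 0 - 22 ≡ 1; y = λ·(5 - 1) - 16 ≡ 7. → (1, 7)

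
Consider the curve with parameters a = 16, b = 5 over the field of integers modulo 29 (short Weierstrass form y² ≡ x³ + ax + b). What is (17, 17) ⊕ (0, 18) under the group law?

(17, 17) + (0, 18). λ = (18 - 17)/(0 - 17) ≡ 1/12 mod 29. 12⁻¹ ≡ 17 (mod 29), so λ ≡ 17.
  x = λ² - 17 - 0 = 289 - 17 ≡ 11; y = λ·(17 - 11) - 17 ≡ 27. → (11, 27)

(11, 27)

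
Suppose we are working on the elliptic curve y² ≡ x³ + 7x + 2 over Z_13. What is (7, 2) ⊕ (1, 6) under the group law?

(7, 2) + (1, 6). λ = (6 - 2)/(1 - 7) ≡ 4/7 mod 13. 7⁻¹ ≡ 2 (mod 13), so λ ≡ 8.
  x = λ² - 7 - 1 = 64 - 8 ≡ 4; y = λ·(7 - 4) - 2 ≡ 9. → (4, 9)

(4, 9)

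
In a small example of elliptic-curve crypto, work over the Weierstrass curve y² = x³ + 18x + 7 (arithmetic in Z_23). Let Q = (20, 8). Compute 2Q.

tangent at (20, 8): λ = (3·20² + 18)/(2·8) ≡ 22/16. 16⁻¹ ≡ 13 (mod 23) since 16·13 = 208 ≡ 1, so λ ≡ 22·13 ≡ 10.
  x = λ² - 20 - 20 = 100 - 40 ≡ 14; y = λ·(20 - 14) - 8 ≡ 6. → (14, 6)

(14, 6)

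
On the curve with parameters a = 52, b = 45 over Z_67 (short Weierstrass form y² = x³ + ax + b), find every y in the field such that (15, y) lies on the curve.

none

x³ + 52x + 45 = 4200 ≡ 46 (mod 67).
46 is a non-residue mod 67; no y exists.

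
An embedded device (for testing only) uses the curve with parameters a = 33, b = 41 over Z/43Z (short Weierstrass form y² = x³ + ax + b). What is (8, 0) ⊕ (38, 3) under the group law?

(37, 10)

(8, 0) + (38, 3). λ = (3 - 0)/(38 - 8) ≡ 3/30 mod 43. 30⁻¹ ≡ 33 (mod 43) since 30·33 = 990 ≡ 1, so λ ≡ 13.
  x = λ² - 8 - 38 = 169 - 46 ≡ 37; y = λ·(8 - 37) - 0 ≡ 10. → (37, 10)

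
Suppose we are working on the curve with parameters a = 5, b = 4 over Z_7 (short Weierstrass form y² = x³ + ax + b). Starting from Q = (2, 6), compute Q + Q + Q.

(0, 2)

Repeated addition: build up to 3Q.
2Q: tangent at (2, 6): λ = (3·2² + 5)/(2·6) ≡ 3/5. 5⁻¹ ≡ 3 (mod 7), so λ ≡ 3·3 ≡ 2.
  x = λ² - 2 - 2 = 4 - 4 ≡ 0; y = λ·(2 - 0) - 6 ≡ 5. → (0, 5)
3Q: (0, 5) + (2, 6). λ = (6 - 5)/(2 - 0) ≡ 1/2 mod 7. 2⁻¹ ≡ 4 (mod 7), so λ ≡ 4.
  x = λ² - 0 - 2 = 16 - 2 ≡ 0; y = λ·(0 - 0) - 5 ≡ 2. → (0, 2)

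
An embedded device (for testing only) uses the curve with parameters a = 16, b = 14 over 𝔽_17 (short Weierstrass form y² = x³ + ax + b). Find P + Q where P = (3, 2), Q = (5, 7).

(3, 2) + (5, 7). λ = (7 - 2)/(5 - 3) ≡ 5/2 mod 17. 2⁻¹ ≡ 9 (mod 17), so λ ≡ 11.
  x = λ² - 3 - 5 = 121 - 8 ≡ 11; y = λ·(3 - 11) - 2 ≡ 12. → (11, 12)

(11, 12)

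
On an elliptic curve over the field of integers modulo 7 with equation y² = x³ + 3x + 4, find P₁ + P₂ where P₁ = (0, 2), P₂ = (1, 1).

(0, 5)

(0, 2) + (1, 1). λ = (1 - 2)/(1 - 0) ≡ 6/1 mod 7. 1⁻¹ ≡ 1 (mod 7) since 1·1 = 1 ≡ 1, so λ ≡ 6.
  x = λ² - 0 - 1 = 36 - 1 ≡ 0; y = λ·(0 - 0) - 2 ≡ 5. → (0, 5)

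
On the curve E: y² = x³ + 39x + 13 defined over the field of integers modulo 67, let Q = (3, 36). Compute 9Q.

(22, 14)

Repeated addition: build up to 9Q.
2Q: tangent at (3, 36): λ = (3·3² + 39)/(2·36) ≡ 66/5. 5⁻¹ ≡ 27 (mod 67) since 5·27 = 135 ≡ 1, so λ ≡ 66·27 ≡ 40.
  x = λ² - 3 - 3 = 1600 - 6 ≡ 53; y = λ·(3 - 53) - 36 ≡ 41. → (53, 41)
3Q: (53, 41) + (3, 36). λ = (36 - 41)/(3 - 53) ≡ 62/17 mod 67. 17⁻¹ ≡ 4 (mod 67), so λ ≡ 47.
  x = λ² - 53 - 3 = 2209 - 56 ≡ 9; y = λ·(53 - 9) - 41 ≡ 17. → (9, 17)
4Q: (9, 17) + (3, 36). λ = (36 - 17)/(3 - 9) ≡ 19/61 mod 67. 61⁻¹ ≡ 11 (mod 67), so λ ≡ 8.
  x = λ² - 9 - 3 = 64 - 12 ≡ 52; y = λ·(9 - 52) - 17 ≡ 41. → (52, 41)
5Q: (52, 41) + (3, 36). λ = (36 - 41)/(3 - 52) ≡ 62/18 mod 67. 18⁻¹ ≡ 41 (mod 67), so λ ≡ 63.
  x = λ² - 52 - 3 = 3969 - 55 ≡ 28; y = λ·(52 - 28) - 41 ≡ 64. → (28, 64)
6Q: (28, 64) + (3, 36). λ = (36 - 64)/(3 - 28) ≡ 39/42 mod 67. 42⁻¹ ≡ 8 (mod 67), so λ ≡ 44.
  x = λ² - 28 - 3 = 1936 - 31 ≡ 29; y = λ·(28 - 29) - 64 ≡ 26. → (29, 26)
7Q: (29, 26) + (3, 36). λ = (36 - 26)/(3 - 29) ≡ 10/41 mod 67. 41⁻¹ ≡ 18 (mod 67), so λ ≡ 46.
  x = λ² - 29 - 3 = 2116 - 32 ≡ 7; y = λ·(29 - 7) - 26 ≡ 48. → (7, 48)
8Q: (7, 48) + (3, 36). λ = (36 - 48)/(3 - 7) ≡ 55/63 mod 67. 63⁻¹ ≡ 50 (mod 67) since 63·50 = 3150 ≡ 1, so λ ≡ 3.
  x = λ² - 7 - 3 = 9 - 10 ≡ 66; y = λ·(7 - 66) - 48 ≡ 43. → (66, 43)
9Q: (66, 43) + (3, 36). λ = (36 - 43)/(3 - 66) ≡ 60/4 mod 67. 4⁻¹ ≡ 17 (mod 67) since 4·17 = 68 ≡ 1, so λ ≡ 15.
  x = λ² - 66 - 3 = 225 - 69 ≡ 22; y = λ·(66 - 22) - 43 ≡ 14. → (22, 14)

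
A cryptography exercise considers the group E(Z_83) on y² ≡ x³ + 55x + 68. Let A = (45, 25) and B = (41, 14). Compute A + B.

(45, 25) + (41, 14). λ = (14 - 25)/(41 - 45) ≡ 72/79 mod 83. 79⁻¹ ≡ 62 (mod 83) since 79·62 = 4898 ≡ 1, so λ ≡ 65.
  x = λ² - 45 - 41 = 4225 - 86 ≡ 72; y = λ·(45 - 72) - 25 ≡ 46. → (72, 46)

(72, 46)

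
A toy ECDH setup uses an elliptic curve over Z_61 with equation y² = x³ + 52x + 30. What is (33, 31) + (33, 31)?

tangent at (33, 31): λ = (3·33² + 52)/(2·31) ≡ 25/1. 1⁻¹ ≡ 1 (mod 61), so λ ≡ 25·1 ≡ 25.
  x = λ² - 33 - 33 = 625 - 66 ≡ 10; y = λ·(33 - 10) - 31 ≡ 56. → (10, 56)

(10, 56)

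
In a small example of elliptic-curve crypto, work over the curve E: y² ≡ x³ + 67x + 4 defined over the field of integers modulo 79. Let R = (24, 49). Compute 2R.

(40, 61)

tangent at (24, 49): λ = (3·24² + 67)/(2·49) ≡ 57/19. 19⁻¹ ≡ 25 (mod 79) since 19·25 = 475 ≡ 1, so λ ≡ 57·25 ≡ 3.
  x = λ² - 24 - 24 = 9 - 48 ≡ 40; y = λ·(24 - 40) - 49 ≡ 61. → (40, 61)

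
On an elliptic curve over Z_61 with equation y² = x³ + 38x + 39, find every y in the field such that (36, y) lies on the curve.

x³ + 38x + 39 = 48063 ≡ 56 (mod 61).
Square roots of 56 mod 61: 19 and 42 (since 19² = 361 ≡ 56).

19, 42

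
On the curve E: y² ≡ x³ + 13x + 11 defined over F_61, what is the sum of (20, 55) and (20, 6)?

The two points share x = 20 and their y-coordinates satisfy 55 + 6 ≡ 0 (mod 61), so they are inverses. Their sum is O.

O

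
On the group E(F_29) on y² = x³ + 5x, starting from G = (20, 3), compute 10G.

O

Repeated addition: build up to 10G.
2G: tangent at (20, 3): λ = (3·20² + 5)/(2·3) ≡ 16/6. 6⁻¹ ≡ 5 (mod 29), so λ ≡ 16·5 ≡ 22.
  x = λ² - 20 - 20 = 484 - 40 ≡ 9; y = λ·(20 - 9) - 3 ≡ 7. → (9, 7)
3G: (9, 7) + (20, 3). λ = (3 - 7)/(20 - 9) ≡ 25/11 mod 29. 11⁻¹ ≡ 8 (mod 29), so λ ≡ 26.
  x = λ² - 9 - 20 = 676 - 29 ≡ 9; y = λ·(9 - 9) - 7 ≡ 22. → (9, 22)
4G: (9, 22) + (20, 3). λ = (3 - 22)/(20 - 9) ≡ 10/11 mod 29. 11⁻¹ ≡ 8 (mod 29), so λ ≡ 22.
  x = λ² - 9 - 20 = 484 - 29 ≡ 20; y = λ·(9 - 20) - 22 ≡ 26. → (20, 26)
5G: (20, 26) + (20, 3): same x and y₁ ≡ -y₂, so the sum is O.
6G: O + (20, 3) = (20, 3) (identity).
7G: tangent at (20, 3): λ = (3·20² + 5)/(2·3) ≡ 16/6. 6⁻¹ ≡ 5 (mod 29) since 6·5 = 30 ≡ 1, so λ ≡ 16·5 ≡ 22.
  x = λ² - 20 - 20 = 484 - 40 ≡ 9; y = λ·(20 - 9) - 3 ≡ 7. → (9, 7)
8G: (9, 7) + (20, 3). λ = (3 - 7)/(20 - 9) ≡ 25/11 mod 29. 11⁻¹ ≡ 8 (mod 29) since 11·8 = 88 ≡ 1, so λ ≡ 26.
  x = λ² - 9 - 20 = 676 - 29 ≡ 9; y = λ·(9 - 9) - 7 ≡ 22. → (9, 22)
9G: (9, 22) + (20, 3). λ = (3 - 22)/(20 - 9) ≡ 10/11 mod 29. 11⁻¹ ≡ 8 (mod 29), so λ ≡ 22.
  x = λ² - 9 - 20 = 484 - 29 ≡ 20; y = λ·(9 - 20) - 22 ≡ 26. → (20, 26)
10G: (20, 26) + (20, 3): same x and y₁ ≡ -y₂, so the sum is O.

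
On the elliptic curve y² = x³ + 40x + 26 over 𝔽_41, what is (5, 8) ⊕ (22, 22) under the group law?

(5, 8) + (22, 22). λ = (22 - 8)/(22 - 5) ≡ 14/17 mod 41. 17⁻¹ ≡ 29 (mod 41), so λ ≡ 37.
  x = λ² - 5 - 22 = 1369 - 27 ≡ 30; y = λ·(5 - 30) - 8 ≡ 10. → (30, 10)

(30, 10)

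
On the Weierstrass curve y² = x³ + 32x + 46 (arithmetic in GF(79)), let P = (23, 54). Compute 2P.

(21, 74)

tangent at (23, 54): λ = (3·23² + 32)/(2·54) ≡ 39/29. 29⁻¹ ≡ 30 (mod 79), so λ ≡ 39·30 ≡ 64.
  x = λ² - 23 - 23 = 4096 - 46 ≡ 21; y = λ·(23 - 21) - 54 ≡ 74. → (21, 74)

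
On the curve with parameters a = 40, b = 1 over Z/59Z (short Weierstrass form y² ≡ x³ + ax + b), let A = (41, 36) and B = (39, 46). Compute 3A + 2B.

First 3A:
Repeated addition: build up to 3A.
2A: tangent at (41, 36): λ = (3·41² + 40)/(2·36) ≡ 9/13. 13⁻¹ ≡ 50 (mod 59) since 13·50 = 650 ≡ 1, so λ ≡ 9·50 ≡ 37.
  x = λ² - 41 - 41 = 1369 - 82 ≡ 48; y = λ·(41 - 48) - 36 ≡ 0. → (48, 0)
3A: (48, 0) + (41, 36). λ = (36 - 0)/(41 - 48) ≡ 36/52 mod 59. 52⁻¹ ≡ 42 (mod 59) since 52·42 = 2184 ≡ 1, so λ ≡ 37.
  x = λ² - 48 - 41 = 1369 - 89 ≡ 41; y = λ·(48 - 41) - 0 ≡ 23. → (41, 23)
3A = (41, 23).
Next 2B:
Repeated addition: build up to 2B.
2B: tangent at (39, 46): λ = (3·39² + 40)/(2·46) ≡ 1/33. 33⁻¹ ≡ 34 (mod 59), so λ ≡ 1·34 ≡ 34.
  x = λ² - 39 - 39 = 1156 - 78 ≡ 16; y = λ·(39 - 16) - 46 ≡ 28. → (16, 28)
2B = (16, 28).
Finally 3A + 2B:
(41, 23) + (16, 28). λ = (28 - 23)/(16 - 41) ≡ 5/34 mod 59. 34⁻¹ ≡ 33 (mod 59), so λ ≡ 47.
  x = λ² - 41 - 16 = 2209 - 57 ≡ 28; y = λ·(41 - 28) - 23 ≡ 57. → (28, 57)

(28, 57)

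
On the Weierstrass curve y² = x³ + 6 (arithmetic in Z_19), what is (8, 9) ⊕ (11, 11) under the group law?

(11, 8)

(8, 9) + (11, 11). λ = (11 - 9)/(11 - 8) ≡ 2/3 mod 19. 3⁻¹ ≡ 13 (mod 19) since 3·13 = 39 ≡ 1, so λ ≡ 7.
  x = λ² - 8 - 11 = 49 - 19 ≡ 11; y = λ·(8 - 11) - 9 ≡ 8. → (11, 8)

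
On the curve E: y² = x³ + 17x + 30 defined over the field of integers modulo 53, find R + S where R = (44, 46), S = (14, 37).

(44, 46) + (14, 37). λ = (37 - 46)/(14 - 44) ≡ 44/23 mod 53. 23⁻¹ ≡ 30 (mod 53), so λ ≡ 48.
  x = λ² - 44 - 14 = 2304 - 58 ≡ 20; y = λ·(44 - 20) - 46 ≡ 46. → (20, 46)

(20, 46)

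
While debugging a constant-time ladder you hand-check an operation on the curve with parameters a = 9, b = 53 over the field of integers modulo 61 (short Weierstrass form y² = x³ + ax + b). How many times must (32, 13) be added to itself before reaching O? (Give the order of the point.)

5

2P: tangent at (32, 13): λ = (3·32² + 9)/(2·13) ≡ 31/26. 26⁻¹ ≡ 54 (mod 61) since 26·54 = 1404 ≡ 1, so λ ≡ 31·54 ≡ 27.
  x = λ² - 32 - 32 = 729 - 64 ≡ 55; y = λ·(32 - 55) - 13 ≡ 37. → (55, 37)
3P: (55, 37) + (32, 13). λ = (13 - 37)/(32 - 55) ≡ 37/38 mod 61. 38⁻¹ ≡ 53 (mod 61) since 38·53 = 2014 ≡ 1, so λ ≡ 9.
  x = λ² - 55 - 32 = 81 - 87 ≡ 55; y = λ·(55 - 55) - 37 ≡ 24. → (55, 24)
4P: (55, 24) + (32, 13). λ = (13 - 24)/(32 - 55) ≡ 50/38 mod 61. 38⁻¹ ≡ 53 (mod 61) since 38·53 = 2014 ≡ 1, so λ ≡ 27.
  x = λ² - 55 - 32 = 729 - 87 ≡ 32; y = λ·(55 - 32) - 24 ≡ 48. → (32, 48)
5P: (32, 48) + (32, 13): same x and y₁ ≡ -y₂, so the sum is O.
5P = O, so the order is 5.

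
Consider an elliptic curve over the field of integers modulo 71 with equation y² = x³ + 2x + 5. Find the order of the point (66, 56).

2P: tangent at (66, 56): λ = (3·66² + 2)/(2·56) ≡ 6/41. 41⁻¹ ≡ 26 (mod 71) since 41·26 = 1066 ≡ 1, so λ ≡ 6·26 ≡ 14.
  x = λ² - 66 - 66 = 196 - 132 ≡ 64; y = λ·(66 - 64) - 56 ≡ 43. → (64, 43)
3P: (64, 43) + (66, 56). λ = (56 - 43)/(66 - 64) ≡ 13/2 mod 71. 2⁻¹ ≡ 36 (mod 71) since 2·36 = 72 ≡ 1, so λ ≡ 42.
  x = λ² - 64 - 66 = 1764 - 130 ≡ 1; y = λ·(64 - 1) - 43 ≡ 47. → (1, 47)
4P: (1, 47) + (66, 56). λ = (56 - 47)/(66 - 1) ≡ 9/65 mod 71. 65⁻¹ ≡ 59 (mod 71), so λ ≡ 34.
  x = λ² - 1 - 66 = 1156 - 67 ≡ 24; y = λ·(1 - 24) - 47 ≡ 23. → (24, 23)
5P: (24, 23) + (66, 56). λ = (56 - 23)/(66 - 24) ≡ 33/42 mod 71. 42⁻¹ ≡ 22 (mod 71) since 42·22 = 924 ≡ 1, so λ ≡ 16.
  x = λ² - 24 - 66 = 256 - 90 ≡ 24; y = λ·(24 - 24) - 23 ≡ 48. → (24, 48)
6P: (24, 48) + (66, 56). λ = (56 - 48)/(66 - 24) ≡ 8/42 mod 71. 42⁻¹ ≡ 22 (mod 71), so λ ≡ 34.
  x = λ² - 24 - 66 = 1156 - 90 ≡ 1; y = λ·(24 - 1) - 48 ≡ 24. → (1, 24)
7P: (1, 24) + (66, 56). λ = (56 - 24)/(66 - 1) ≡ 32/65 mod 71. 65⁻¹ ≡ 59 (mod 71), so λ ≡ 42.
  x = λ² - 1 - 66 = 1764 - 67 ≡ 64; y = λ·(1 - 64) - 24 ≡ 28. → (64, 28)
8P: (64, 28) + (66, 56). λ = (56 - 28)/(66 - 64) ≡ 28/2 mod 71. 2⁻¹ ≡ 36 (mod 71), so λ ≡ 14.
  x = λ² - 64 - 66 = 196 - 130 ≡ 66; y = λ·(64 - 66) - 28 ≡ 15. → (66, 15)
9P: (66, 15) + (66, 56): same x and y₁ ≡ -y₂, so the sum is O.
9P = O, so the order is 9.

9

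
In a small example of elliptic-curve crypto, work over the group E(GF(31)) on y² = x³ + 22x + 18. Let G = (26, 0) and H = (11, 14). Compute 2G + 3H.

First 2G:
Repeated addition: build up to 2G.
2G: (26, 0) + (26, 0): same x and y₁ ≡ -y₂, so the sum is O.
2G = O.
Next 3H:
Repeated addition: build up to 3H.
2H: tangent at (11, 14): λ = (3·11² + 22)/(2·14) ≡ 13/28. 28⁻¹ ≡ 10 (mod 31) since 28·10 = 280 ≡ 1, so λ ≡ 13·10 ≡ 6.
  x = λ² - 11 - 11 = 36 - 22 ≡ 14; y = λ·(11 - 14) - 14 ≡ 30. → (14, 30)
3H: (14, 30) + (11, 14). λ = (14 - 30)/(11 - 14) ≡ 15/28 mod 31. 28⁻¹ ≡ 10 (mod 31) since 28·10 = 280 ≡ 1, so λ ≡ 26.
  x = λ² - 14 - 11 = 676 - 25 ≡ 0; y = λ·(14 - 0) - 30 ≡ 24. → (0, 24)
3H = (0, 24).
Finally 2G + 3H:
O + (0, 24) = (0, 24) (identity).

(0, 24)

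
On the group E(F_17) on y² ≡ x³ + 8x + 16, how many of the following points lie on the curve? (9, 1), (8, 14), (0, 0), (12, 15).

(9, 1): 1² ≡ 1, rhs ≡ 1 → on.
(8, 14): 14² ≡ 9, rhs ≡ 14 → off.
(0, 0): 0² ≡ 0, rhs ≡ 16 → off.
(12, 15): 15² ≡ 4, rhs ≡ 4 → on.

2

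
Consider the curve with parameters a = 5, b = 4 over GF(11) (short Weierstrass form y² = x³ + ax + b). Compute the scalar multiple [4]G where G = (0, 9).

O

Repeated addition: build up to 4G.
2G: tangent at (0, 9): λ = (3·0² + 5)/(2·9) ≡ 5/7. 7⁻¹ ≡ 8 (mod 11), so λ ≡ 5·8 ≡ 7.
  x = λ² - 0 - 0 = 49 - 0 ≡ 5; y = λ·(0 - 5) - 9 ≡ 0. → (5, 0)
3G: (5, 0) + (0, 9). λ = (9 - 0)/(0 - 5) ≡ 9/6 mod 11. 6⁻¹ ≡ 2 (mod 11) since 6·2 = 12 ≡ 1, so λ ≡ 7.
  x = λ² - 5 - 0 = 49 - 5 ≡ 0; y = λ·(5 - 0) - 0 ≡ 2. → (0, 2)
4G: (0, 2) + (0, 9): same x and y₁ ≡ -y₂, so the sum is ∞.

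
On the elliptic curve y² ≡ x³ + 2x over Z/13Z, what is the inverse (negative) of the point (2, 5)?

(2, 8)

-(2, 5) = (2, -5 mod 13) = (2, 8).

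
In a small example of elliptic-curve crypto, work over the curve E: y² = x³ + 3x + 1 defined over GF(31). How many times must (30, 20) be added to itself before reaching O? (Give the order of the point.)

3

2P: tangent at (30, 20): λ = (3·30² + 3)/(2·20) ≡ 6/9. 9⁻¹ ≡ 7 (mod 31) since 9·7 = 63 ≡ 1, so λ ≡ 6·7 ≡ 11.
  x = λ² - 30 - 30 = 121 - 60 ≡ 30; y = λ·(30 - 30) - 20 ≡ 11. → (30, 11)
3P: (30, 11) + (30, 20): same x and y₁ ≡ -y₂, so the sum is O.
3P = O, so the order is 3.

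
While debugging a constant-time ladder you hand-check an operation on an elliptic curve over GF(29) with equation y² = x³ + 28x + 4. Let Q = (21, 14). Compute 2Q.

(15, 0)

tangent at (21, 14): λ = (3·21² + 28)/(2·14) ≡ 17/28. 28⁻¹ ≡ 28 (mod 29), so λ ≡ 17·28 ≡ 12.
  x = λ² - 21 - 21 = 144 - 42 ≡ 15; y = λ·(21 - 15) - 14 ≡ 0. → (15, 0)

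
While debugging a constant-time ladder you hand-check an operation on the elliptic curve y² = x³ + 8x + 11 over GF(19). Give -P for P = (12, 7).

(12, 12)

-(12, 7) = (12, -7 mod 19) = (12, 12).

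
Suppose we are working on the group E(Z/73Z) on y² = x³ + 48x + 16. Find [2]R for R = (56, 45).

tangent at (56, 45): λ = (3·56² + 48)/(2·45) ≡ 39/17. 17⁻¹ ≡ 43 (mod 73), so λ ≡ 39·43 ≡ 71.
  x = λ² - 56 - 56 = 5041 - 112 ≡ 38; y = λ·(56 - 38) - 45 ≡ 65. → (38, 65)

(38, 65)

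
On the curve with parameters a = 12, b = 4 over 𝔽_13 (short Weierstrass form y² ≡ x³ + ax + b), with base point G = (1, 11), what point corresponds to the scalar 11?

(1, 11)

Double-and-add on 11 = (1011)₂. Start with G = (1, 11) for the leading 1-bit.
double: tangent at (1, 11): λ = (3·1² + 12)/(2·11) ≡ 2/9. 9⁻¹ ≡ 3 (mod 13), so λ ≡ 2·3 ≡ 6.
  x = λ² - 1 - 1 = 36 - 2 ≡ 8; y = λ·(1 - 8) - 11 ≡ 12. → (8, 12)
double: tangent at (8, 12): λ = (3·8² + 12)/(2·12) ≡ 9/11. 11⁻¹ ≡ 6 (mod 13) since 11·6 = 66 ≡ 1, so λ ≡ 9·6 ≡ 2.
  x = λ² - 8 - 8 = 4 - 16 ≡ 1; y = λ·(8 - 1) - 12 ≡ 2. → (1, 2)
add G: (1, 2) + (1, 11): same x and y₁ ≡ -y₂, so the sum is ∞.
double: ∞ + ∞ = ∞ (identity).
add G: ∞ + (1, 11) = (1, 11) (identity).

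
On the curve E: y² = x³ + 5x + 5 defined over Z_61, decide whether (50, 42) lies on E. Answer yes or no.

y² = 42² ≡ 56; x³ + 5x + 5 = 125255 ≡ 22 (mod 61). 56 ≠ 22.

no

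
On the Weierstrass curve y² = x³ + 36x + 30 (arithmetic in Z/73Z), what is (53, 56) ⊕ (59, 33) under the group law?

(71, 13)

(53, 56) + (59, 33). λ = (33 - 56)/(59 - 53) ≡ 50/6 mod 73. 6⁻¹ ≡ 61 (mod 73), so λ ≡ 57.
  x = λ² - 53 - 59 = 3249 - 112 ≡ 71; y = λ·(53 - 71) - 56 ≡ 13. → (71, 13)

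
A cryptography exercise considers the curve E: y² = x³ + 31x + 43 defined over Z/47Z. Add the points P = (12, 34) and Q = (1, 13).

(19, 21)

(12, 34) + (1, 13). λ = (13 - 34)/(1 - 12) ≡ 26/36 mod 47. 36⁻¹ ≡ 17 (mod 47), so λ ≡ 19.
  x = λ² - 12 - 1 = 361 - 13 ≡ 19; y = λ·(12 - 19) - 34 ≡ 21. → (19, 21)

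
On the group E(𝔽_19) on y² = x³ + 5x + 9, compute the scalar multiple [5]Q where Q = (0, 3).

Double-and-add on 5 = (101)₂. Start with Q = (0, 3) for the leading 1-bit.
double: tangent at (0, 3): λ = (3·0² + 5)/(2·3) ≡ 5/6. 6⁻¹ ≡ 16 (mod 19), so λ ≡ 5·16 ≡ 4.
  x = λ² - 0 - 0 = 16 - 0 ≡ 16; y = λ·(0 - 16) - 3 ≡ 9. → (16, 9)
double: tangent at (16, 9): λ = (3·16² + 5)/(2·9) ≡ 13/18. 18⁻¹ ≡ 18 (mod 19) since 18·18 = 324 ≡ 1, so λ ≡ 13·18 ≡ 6.
  x = λ² - 16 - 16 = 36 - 32 ≡ 4; y = λ·(16 - 4) - 9 ≡ 6. → (4, 6)
add Q: (4, 6) + (0, 3). λ = (3 - 6)/(0 - 4) ≡ 16/15 mod 19. 15⁻¹ ≡ 14 (mod 19) since 15·14 = 210 ≡ 1, so λ ≡ 15.
  x = λ² - 4 - 0 = 225 - 4 ≡ 12; y = λ·(4 - 12) - 6 ≡ 7. → (12, 7)

(12, 7)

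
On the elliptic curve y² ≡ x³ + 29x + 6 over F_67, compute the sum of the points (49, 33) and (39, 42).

(18, 53)

(49, 33) + (39, 42). λ = (42 - 33)/(39 - 49) ≡ 9/57 mod 67. 57⁻¹ ≡ 20 (mod 67), so λ ≡ 46.
  x = λ² - 49 - 39 = 2116 - 88 ≡ 18; y = λ·(49 - 18) - 33 ≡ 53. → (18, 53)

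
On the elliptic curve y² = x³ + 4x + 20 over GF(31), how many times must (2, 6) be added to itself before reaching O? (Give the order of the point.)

2P: tangent at (2, 6): λ = (3·2² + 4)/(2·6) ≡ 16/12. 12⁻¹ ≡ 13 (mod 31), so λ ≡ 16·13 ≡ 22.
  x = λ² - 2 - 2 = 484 - 4 ≡ 15; y = λ·(2 - 15) - 6 ≡ 18. → (15, 18)
3P: (15, 18) + (2, 6). λ = (6 - 18)/(2 - 15) ≡ 19/18 mod 31. 18⁻¹ ≡ 19 (mod 31) since 18·19 = 342 ≡ 1, so λ ≡ 20.
  x = λ² - 15 - 2 = 400 - 17 ≡ 11; y = λ·(15 - 11) - 18 ≡ 0. → (11, 0)
4P: (11, 0) + (2, 6). λ = (6 - 0)/(2 - 11) ≡ 6/22 mod 31. 22⁻¹ ≡ 24 (mod 31), so λ ≡ 20.
  x = λ² - 11 - 2 = 400 - 13 ≡ 15; y = λ·(11 - 15) - 0 ≡ 13. → (15, 13)
5P: (15, 13) + (2, 6). λ = (6 - 13)/(2 - 15) ≡ 24/18 mod 31. 18⁻¹ ≡ 19 (mod 31), so λ ≡ 22.
  x = λ² - 15 - 2 = 484 - 17 ≡ 2; y = λ·(15 - 2) - 13 ≡ 25. → (2, 25)
6P: (2, 25) + (2, 6): same x and y₁ ≡ -y₂, so the sum is O.
6P = O, so the order is 6.

6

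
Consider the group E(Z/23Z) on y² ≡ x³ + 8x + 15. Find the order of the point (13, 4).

3

2P: tangent at (13, 4): λ = (3·13² + 8)/(2·4) ≡ 9/8. 8⁻¹ ≡ 3 (mod 23) since 8·3 = 24 ≡ 1, so λ ≡ 9·3 ≡ 4.
  x = λ² - 13 - 13 = 16 - 26 ≡ 13; y = λ·(13 - 13) - 4 ≡ 19. → (13, 19)
3P: (13, 19) + (13, 4): same x and y₁ ≡ -y₂, so the sum is the point at infinity.
3P = the point at infinity, so the order is 3.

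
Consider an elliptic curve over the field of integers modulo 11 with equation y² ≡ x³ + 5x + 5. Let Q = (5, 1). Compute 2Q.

(6, 3)

tangent at (5, 1): λ = (3·5² + 5)/(2·1) ≡ 3/2. 2⁻¹ ≡ 6 (mod 11), so λ ≡ 3·6 ≡ 7.
  x = λ² - 5 - 5 = 49 - 10 ≡ 6; y = λ·(5 - 6) - 1 ≡ 3. → (6, 3)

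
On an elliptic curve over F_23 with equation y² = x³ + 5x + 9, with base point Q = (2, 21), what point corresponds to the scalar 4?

(10, 22)

Double-and-add on 4 = (100)₂. Start with Q = (2, 21) for the leading 1-bit.
double: tangent at (2, 21): λ = (3·2² + 5)/(2·21) ≡ 17/19. 19⁻¹ ≡ 17 (mod 23), so λ ≡ 17·17 ≡ 13.
  x = λ² - 2 - 2 = 169 - 4 ≡ 4; y = λ·(2 - 4) - 21 ≡ 22. → (4, 22)
double: tangent at (4, 22): λ = (3·4² + 5)/(2·22) ≡ 7/21. 21⁻¹ ≡ 11 (mod 23) since 21·11 = 231 ≡ 1, so λ ≡ 7·11 ≡ 8.
  x = λ² - 4 - 4 = 64 - 8 ≡ 10; y = λ·(4 - 10) - 22 ≡ 22. → (10, 22)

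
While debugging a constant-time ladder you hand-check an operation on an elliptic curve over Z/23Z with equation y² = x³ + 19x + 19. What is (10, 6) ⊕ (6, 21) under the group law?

(10, 6) + (6, 21). λ = (21 - 6)/(6 - 10) ≡ 15/19 mod 23. 19⁻¹ ≡ 17 (mod 23), so λ ≡ 2.
  x = λ² - 10 - 6 = 4 - 16 ≡ 11; y = λ·(10 - 11) - 6 ≡ 15. → (11, 15)

(11, 15)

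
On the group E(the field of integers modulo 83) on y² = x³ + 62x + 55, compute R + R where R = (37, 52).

(58, 12)

tangent at (37, 52): λ = (3·37² + 62)/(2·52) ≡ 19/21. 21⁻¹ ≡ 4 (mod 83) since 21·4 = 84 ≡ 1, so λ ≡ 19·4 ≡ 76.
  x = λ² - 37 - 37 = 5776 - 74 ≡ 58; y = λ·(37 - 58) - 52 ≡ 12. → (58, 12)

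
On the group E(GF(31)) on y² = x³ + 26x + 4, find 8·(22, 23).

Write P = (22, 23).
Double-and-add on 8 = (1000)₂. Start with P = (22, 23) for the leading 1-bit.
double: tangent at (22, 23): λ = (3·22² + 26)/(2·23) ≡ 21/15. 15⁻¹ ≡ 29 (mod 31) since 15·29 = 435 ≡ 1, so λ ≡ 21·29 ≡ 20.
  x = λ² - 22 - 22 = 400 - 44 ≡ 15; y = λ·(22 - 15) - 23 ≡ 24. → (15, 24)
double: tangent at (15, 24): λ = (3·15² + 26)/(2·24) ≡ 19/17. 17⁻¹ ≡ 11 (mod 31) since 17·11 = 187 ≡ 1, so λ ≡ 19·11 ≡ 23.
  x = λ² - 15 - 15 = 529 - 30 ≡ 3; y = λ·(15 - 3) - 24 ≡ 4. → (3, 4)
double: tangent at (3, 4): λ = (3·3² + 26)/(2·4) ≡ 22/8. 8⁻¹ ≡ 4 (mod 31), so λ ≡ 22·4 ≡ 26.
  x = λ² - 3 - 3 = 676 - 6 ≡ 19; y = λ·(3 - 19) - 4 ≡ 14. → (19, 14)

(19, 14)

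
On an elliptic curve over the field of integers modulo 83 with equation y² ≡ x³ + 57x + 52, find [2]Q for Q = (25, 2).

tangent at (25, 2): λ = (3·25² + 57)/(2·2) ≡ 23/4. 4⁻¹ ≡ 21 (mod 83) since 4·21 = 84 ≡ 1, so λ ≡ 23·21 ≡ 68.
  x = λ² - 25 - 25 = 4624 - 50 ≡ 9; y = λ·(25 - 9) - 2 ≡ 7. → (9, 7)

(9, 7)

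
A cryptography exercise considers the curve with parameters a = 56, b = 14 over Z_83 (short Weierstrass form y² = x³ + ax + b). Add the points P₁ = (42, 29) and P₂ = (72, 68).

(42, 29) + (72, 68). λ = (68 - 29)/(72 - 42) ≡ 39/30 mod 83. 30⁻¹ ≡ 36 (mod 83), so λ ≡ 76.
  x = λ² - 42 - 72 = 5776 - 114 ≡ 18; y = λ·(42 - 18) - 29 ≡ 52. → (18, 52)

(18, 52)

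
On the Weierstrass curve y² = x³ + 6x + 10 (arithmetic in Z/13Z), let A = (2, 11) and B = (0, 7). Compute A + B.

(2, 11) + (0, 7). λ = (7 - 11)/(0 - 2) ≡ 9/11 mod 13. 11⁻¹ ≡ 6 (mod 13), so λ ≡ 2.
  x = λ² - 2 - 0 = 4 - 2 ≡ 2; y = λ·(2 - 2) - 11 ≡ 2. → (2, 2)

(2, 2)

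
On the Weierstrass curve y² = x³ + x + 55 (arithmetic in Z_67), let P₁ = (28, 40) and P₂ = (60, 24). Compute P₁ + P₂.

(63, 11)

(28, 40) + (60, 24). λ = (24 - 40)/(60 - 28) ≡ 51/32 mod 67. 32⁻¹ ≡ 44 (mod 67), so λ ≡ 33.
  x = λ² - 28 - 60 = 1089 - 88 ≡ 63; y = λ·(28 - 63) - 40 ≡ 11. → (63, 11)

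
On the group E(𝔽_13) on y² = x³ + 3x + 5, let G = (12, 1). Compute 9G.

Double-and-add on 9 = (1001)₂. Start with G = (12, 1) for the leading 1-bit.
double: tangent at (12, 1): λ = (3·12² + 3)/(2·1) ≡ 6/2. 2⁻¹ ≡ 7 (mod 13), so λ ≡ 6·7 ≡ 3.
  x = λ² - 12 - 12 = 9 - 24 ≡ 11; y = λ·(12 - 11) - 1 ≡ 2. → (11, 2)
double: tangent at (11, 2): λ = (3·11² + 3)/(2·2) ≡ 2/4. 4⁻¹ ≡ 10 (mod 13), so λ ≡ 2·10 ≡ 7.
  x = λ² - 11 - 11 = 49 - 22 ≡ 1; y = λ·(11 - 1) - 2 ≡ 3. → (1, 3)
double: tangent at (1, 3): λ = (3·1² + 3)/(2·3) ≡ 6/6. 6⁻¹ ≡ 11 (mod 13) since 6·11 = 66 ≡ 1, so λ ≡ 6·11 ≡ 1.
  x = λ² - 1 - 1 = 1 - 2 ≡ 12; y = λ·(1 - 12) - 3 ≡ 12. → (12, 12)
add G: (12, 12) + (12, 1): same x and y₁ ≡ -y₂, so the sum is O.

O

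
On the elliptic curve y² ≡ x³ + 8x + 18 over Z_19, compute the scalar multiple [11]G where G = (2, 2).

Repeated addition: build up to 11G.
2G: tangent at (2, 2): λ = (3·2² + 8)/(2·2) ≡ 1/4. 4⁻¹ ≡ 5 (mod 19), so λ ≡ 1·5 ≡ 5.
  x = λ² - 2 - 2 = 25 - 4 ≡ 2; y = λ·(2 - 2) - 2 ≡ 17. → (2, 17)
3G: (2, 17) + (2, 2): same x and y₁ ≡ -y₂, so the sum is ∞.
4G: ∞ + (2, 2) = (2, 2) (identity).
5G: tangent at (2, 2): λ = (3·2² + 8)/(2·2) ≡ 1/4. 4⁻¹ ≡ 5 (mod 19), so λ ≡ 1·5 ≡ 5.
  x = λ² - 2 - 2 = 25 - 4 ≡ 2; y = λ·(2 - 2) - 2 ≡ 17. → (2, 17)
6G: (2, 17) + (2, 2): same x and y₁ ≡ -y₂, so the sum is ∞.
7G: ∞ + (2, 2) = (2, 2) (identity).
8G: tangent at (2, 2): λ = (3·2² + 8)/(2·2) ≡ 1/4. 4⁻¹ ≡ 5 (mod 19), so λ ≡ 1·5 ≡ 5.
  x = λ² - 2 - 2 = 25 - 4 ≡ 2; y = λ·(2 - 2) - 2 ≡ 17. → (2, 17)
9G: (2, 17) + (2, 2): same x and y₁ ≡ -y₂, so the sum is ∞.
10G: ∞ + (2, 2) = (2, 2) (identity).
11G: tangent at (2, 2): λ = (3·2² + 8)/(2·2) ≡ 1/4. 4⁻¹ ≡ 5 (mod 19), so λ ≡ 1·5 ≡ 5.
  x = λ² - 2 - 2 = 25 - 4 ≡ 2; y = λ·(2 - 2) - 2 ≡ 17. → (2, 17)

(2, 17)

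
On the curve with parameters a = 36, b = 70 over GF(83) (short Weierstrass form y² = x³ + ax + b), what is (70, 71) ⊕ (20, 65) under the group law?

(70, 71) + (20, 65). λ = (65 - 71)/(20 - 70) ≡ 77/33 mod 83. 33⁻¹ ≡ 78 (mod 83), so λ ≡ 30.
  x = λ² - 70 - 20 = 900 - 90 ≡ 63; y = λ·(70 - 63) - 71 ≡ 56. → (63, 56)

(63, 56)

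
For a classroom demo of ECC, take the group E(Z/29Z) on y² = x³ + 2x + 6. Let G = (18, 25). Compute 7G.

Double-and-add on 7 = (111)₂. Start with G = (18, 25) for the leading 1-bit.
double: tangent at (18, 25): λ = (3·18² + 2)/(2·25) ≡ 17/21. 21⁻¹ ≡ 18 (mod 29), so λ ≡ 17·18 ≡ 16.
  x = λ² - 18 - 18 = 256 - 36 ≡ 17; y = λ·(18 - 17) - 25 ≡ 20. → (17, 20)
add G: (17, 20) + (18, 25). λ = (25 - 20)/(18 - 17) ≡ 5/1 mod 29. 1⁻¹ ≡ 1 (mod 29) since 1·1 = 1 ≡ 1, so λ ≡ 5.
  x = λ² - 17 - 18 = 25 - 35 ≡ 19; y = λ·(17 - 19) - 20 ≡ 28. → (19, 28)
double: tangent at (19, 28): λ = (3·19² + 2)/(2·28) ≡ 12/27. 27⁻¹ ≡ 14 (mod 29), so λ ≡ 12·14 ≡ 23.
  x = λ² - 19 - 19 = 529 - 38 ≡ 27; y = λ·(19 - 27) - 28 ≡ 20. → (27, 20)
add G: (27, 20) + (18, 25). λ = (25 - 20)/(18 - 27) ≡ 5/20 mod 29. 20⁻¹ ≡ 16 (mod 29), so λ ≡ 22.
  x = λ² - 27 - 18 = 484 - 45 ≡ 4; y = λ·(27 - 4) - 20 ≡ 22. → (4, 22)

(4, 22)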